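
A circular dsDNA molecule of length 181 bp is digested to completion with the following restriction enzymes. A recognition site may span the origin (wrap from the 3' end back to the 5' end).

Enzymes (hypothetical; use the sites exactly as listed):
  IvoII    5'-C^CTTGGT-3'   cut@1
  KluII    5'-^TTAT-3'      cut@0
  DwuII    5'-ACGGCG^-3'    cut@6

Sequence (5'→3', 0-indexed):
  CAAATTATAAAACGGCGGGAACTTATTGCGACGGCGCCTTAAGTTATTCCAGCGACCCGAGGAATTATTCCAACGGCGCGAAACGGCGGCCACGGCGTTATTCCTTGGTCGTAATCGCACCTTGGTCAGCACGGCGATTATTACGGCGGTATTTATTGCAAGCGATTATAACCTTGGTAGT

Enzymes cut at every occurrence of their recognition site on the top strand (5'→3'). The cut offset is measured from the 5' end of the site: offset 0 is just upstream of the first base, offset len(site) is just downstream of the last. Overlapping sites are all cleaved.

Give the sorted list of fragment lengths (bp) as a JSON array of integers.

Site scan:
  IvoII CCTTGGT/1: at [102, 119, 171] ⇒ [103, 120, 172]
  KluII TTAT/0: at [4, 22, 43, 64, 97, 137, 152, 165] ⇒ [4, 22, 43, 64, 97, 137, 152, 165]
  DwuII ACGGCG/6: at [11, 30, 72, 82, 91, 130, 142] ⇒ [17, 36, 78, 88, 97, 136, 148]

Pooled cuts: [4, 17, 22, 36, 43, 64, 78, 88, 97, 103, 120, 136, 137, 148, 152, 165, 172]

Fragments:
  4→17: 13 bp
  17→22: 5 bp
  22→36: 14 bp
  36→43: 7 bp
  43→64: 21 bp
  64→78: 14 bp
  78→88: 10 bp
  88→97: 9 bp
  97→103: 6 bp
  103→120: 17 bp
  120→136: 16 bp
  136→137: 1 bp
  137→148: 11 bp
  148→152: 4 bp
  152→165: 13 bp
  165→172: 7 bp
  172→4 (wrap): 181-172+4 = 13 bp

[1,4,5,6,7,7,9,10,11,13,13,13,14,14,16,17,21]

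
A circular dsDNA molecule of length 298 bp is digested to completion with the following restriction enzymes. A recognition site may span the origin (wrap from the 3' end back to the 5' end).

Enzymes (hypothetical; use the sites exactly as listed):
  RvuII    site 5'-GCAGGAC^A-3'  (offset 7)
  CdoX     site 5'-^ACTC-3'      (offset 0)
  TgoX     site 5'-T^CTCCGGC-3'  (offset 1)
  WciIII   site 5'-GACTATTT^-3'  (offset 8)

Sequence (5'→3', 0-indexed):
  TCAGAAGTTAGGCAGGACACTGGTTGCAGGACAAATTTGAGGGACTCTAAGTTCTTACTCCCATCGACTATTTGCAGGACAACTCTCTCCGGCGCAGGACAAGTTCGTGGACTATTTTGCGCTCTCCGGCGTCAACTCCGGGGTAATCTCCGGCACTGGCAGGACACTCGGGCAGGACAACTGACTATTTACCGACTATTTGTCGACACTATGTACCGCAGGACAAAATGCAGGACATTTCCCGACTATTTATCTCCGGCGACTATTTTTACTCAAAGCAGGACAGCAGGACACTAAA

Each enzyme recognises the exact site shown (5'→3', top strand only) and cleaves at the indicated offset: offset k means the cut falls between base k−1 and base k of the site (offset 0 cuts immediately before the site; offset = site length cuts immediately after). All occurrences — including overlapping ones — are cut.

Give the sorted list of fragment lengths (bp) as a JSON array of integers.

Per-enzyme occurrences:
  RvuII (GCAGGACA, off=7): starts [11, 25, 73, 93, 158, 171, 217, 229, 277, 285] → cuts [18, 32, 80, 100, 165, 178, 224, 236, 284, 292]
  CdoX (ACTC, off=0): starts [43, 56, 81, 134, 165, 270] → cuts [43, 56, 81, 134, 165, 270]
  TgoX (TCTCCGGC, off=1): starts [85, 122, 146, 252] → cuts [86, 123, 147, 253]
  WciIII (GACTATTT, off=8): starts [65, 109, 182, 193, 243, 260] → cuts [73, 117, 190, 201, 251, 268]

Pooled cuts: [18, 32, 43, 56, 73, 80, 81, 86, 100, 117, 123, 134, 147, 165, 178, 190, 201, 224, 236, 251, 253, 268, 270, 284, 292]

Fragment lengths:
  18→32: 14 bp
  32→43: 11 bp
  43→56: 13 bp
  56→73: 17 bp
  73→80: 7 bp
  80→81: 1 bp
  81→86: 5 bp
  86→100: 14 bp
  100→117: 17 bp
  117→123: 6 bp
  123→134: 11 bp
  134→147: 13 bp
  147→165: 18 bp
  165→178: 13 bp
  178→190: 12 bp
  190→201: 11 bp
  201→224: 23 bp
  224→236: 12 bp
  236→251: 15 bp
  251→253: 2 bp
  253→268: 15 bp
  268→270: 2 bp
  270→284: 14 bp
  284→292: 8 bp
  292→18 (wrap): 298-292+18 = 24 bp

[1,2,2,5,6,7,8,11,11,11,12,12,13,13,13,14,14,14,15,15,17,17,18,23,24]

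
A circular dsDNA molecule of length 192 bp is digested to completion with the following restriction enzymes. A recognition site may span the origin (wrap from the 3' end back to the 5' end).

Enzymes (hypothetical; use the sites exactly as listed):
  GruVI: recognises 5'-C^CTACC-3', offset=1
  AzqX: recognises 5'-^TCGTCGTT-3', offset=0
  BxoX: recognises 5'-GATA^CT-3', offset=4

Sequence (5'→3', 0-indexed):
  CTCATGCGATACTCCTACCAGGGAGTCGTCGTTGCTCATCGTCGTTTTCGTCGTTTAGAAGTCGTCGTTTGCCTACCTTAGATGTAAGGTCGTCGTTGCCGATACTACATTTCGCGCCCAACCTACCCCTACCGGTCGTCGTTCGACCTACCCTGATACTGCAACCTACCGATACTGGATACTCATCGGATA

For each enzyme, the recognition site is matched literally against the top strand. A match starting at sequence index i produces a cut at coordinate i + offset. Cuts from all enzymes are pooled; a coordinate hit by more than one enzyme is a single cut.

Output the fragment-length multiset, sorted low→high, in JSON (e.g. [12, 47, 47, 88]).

[3,6,7,7,7,9,9,11,11,11,11,11,12,13,14,15,17,18]

Scan for sites:
  GruVI CCTACC/1: at [13, 71, 121, 127, 146, 164] ⇒ [14, 72, 122, 128, 147, 165]
  AzqX TCGTCGTT/0: at [25, 38, 47, 61, 89, 135] ⇒ [25, 38, 47, 61, 89, 135]
  BxoX GATACT/4: at [7, 100, 154, 170, 177, 188] ⇒ [0, 11, 104, 158, 174, 181]

Pooled cuts: [0, 11, 14, 25, 38, 47, 61, 72, 89, 104, 122, 128, 135, 147, 158, 165, 174, 181]

Fragment lengths:
  0→11: 11 bp
  11→14: 3 bp
  14→25: 11 bp
  25→38: 13 bp
  38→47: 9 bp
  47→61: 14 bp
  61→72: 11 bp
  72→89: 17 bp
  89→104: 15 bp
  104→122: 18 bp
  122→128: 6 bp
  128→135: 7 bp
  135→147: 12 bp
  147→158: 11 bp
  158→165: 7 bp
  165→174: 9 bp
  174→181: 7 bp
  181→0 (wrap): 192-181+0 = 11 bp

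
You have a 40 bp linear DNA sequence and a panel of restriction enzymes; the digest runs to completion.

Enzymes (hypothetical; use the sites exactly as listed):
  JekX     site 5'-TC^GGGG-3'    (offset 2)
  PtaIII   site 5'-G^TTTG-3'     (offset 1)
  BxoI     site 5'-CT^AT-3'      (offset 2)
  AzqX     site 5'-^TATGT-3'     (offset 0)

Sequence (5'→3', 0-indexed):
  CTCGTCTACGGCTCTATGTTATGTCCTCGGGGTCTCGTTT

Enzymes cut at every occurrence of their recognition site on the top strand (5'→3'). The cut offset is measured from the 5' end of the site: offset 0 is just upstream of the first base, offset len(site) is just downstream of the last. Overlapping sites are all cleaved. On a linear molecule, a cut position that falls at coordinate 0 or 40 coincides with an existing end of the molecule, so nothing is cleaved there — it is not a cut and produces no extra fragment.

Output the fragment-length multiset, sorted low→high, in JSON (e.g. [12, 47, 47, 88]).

[1,4,9,12,14]

Site scan:
  JekX (TCGGGG, off=2): starts [26] → cuts [28]
  PtaIII (GTTTG, off=1): no sites
  BxoI (CTAT, off=2): starts [13] → cuts [15]
  AzqX (TATGT, off=0): starts [14, 19] → cuts [14, 19]

All cut coordinates (distinct, sorted): [14, 15, 19, 28]

Fragment lengths:
  [0,14): 14 bp
  [14,15): 1 bp
  [15,19): 4 bp
  [19,28): 9 bp
  [28,40): 12 bp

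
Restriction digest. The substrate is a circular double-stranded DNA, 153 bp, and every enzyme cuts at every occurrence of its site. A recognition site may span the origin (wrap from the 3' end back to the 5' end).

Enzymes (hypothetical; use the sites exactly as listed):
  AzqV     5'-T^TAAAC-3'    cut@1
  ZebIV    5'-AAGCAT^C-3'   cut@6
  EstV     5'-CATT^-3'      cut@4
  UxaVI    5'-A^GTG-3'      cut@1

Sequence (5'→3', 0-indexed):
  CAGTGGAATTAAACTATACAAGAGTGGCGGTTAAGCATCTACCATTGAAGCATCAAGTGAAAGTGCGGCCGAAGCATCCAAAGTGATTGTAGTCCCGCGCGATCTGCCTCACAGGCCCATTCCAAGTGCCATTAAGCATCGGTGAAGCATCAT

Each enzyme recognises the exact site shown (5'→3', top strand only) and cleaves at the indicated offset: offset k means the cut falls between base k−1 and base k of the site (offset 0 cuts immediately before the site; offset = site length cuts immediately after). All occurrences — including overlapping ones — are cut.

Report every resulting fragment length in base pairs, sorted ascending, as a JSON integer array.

Site scan:
  AzqV (TTAAAC, off=1): starts [8] → cuts [9]
  ZebIV (AAGCATC, off=6): starts [32, 47, 71, 133, 144] → cuts [38, 53, 77, 139, 150]
  EstV (CATT, off=4): starts [42, 117, 129] → cuts [46, 121, 133]
  UxaVI (AGTG, off=1): starts [1, 22, 55, 61, 81, 124] → cuts [2, 23, 56, 62, 82, 125]

All cut coordinates (distinct, sorted): [2, 9, 23, 38, 46, 53, 56, 62, 77, 82, 121, 125, 133, 139, 150]

Fragment lengths:
  2→9: 7 bp
  9→23: 14 bp
  23→38: 15 bp
  38→46: 8 bp
  46→53: 7 bp
  53→56: 3 bp
  56→62: 6 bp
  62→77: 15 bp
  77→82: 5 bp
  82→121: 39 bp
  121→125: 4 bp
  125→133: 8 bp
  133→139: 6 bp
  139→150: 11 bp
  150→2 (wrap): 153-150+2 = 5 bp

[3,4,5,5,6,6,7,7,8,8,11,14,15,15,39]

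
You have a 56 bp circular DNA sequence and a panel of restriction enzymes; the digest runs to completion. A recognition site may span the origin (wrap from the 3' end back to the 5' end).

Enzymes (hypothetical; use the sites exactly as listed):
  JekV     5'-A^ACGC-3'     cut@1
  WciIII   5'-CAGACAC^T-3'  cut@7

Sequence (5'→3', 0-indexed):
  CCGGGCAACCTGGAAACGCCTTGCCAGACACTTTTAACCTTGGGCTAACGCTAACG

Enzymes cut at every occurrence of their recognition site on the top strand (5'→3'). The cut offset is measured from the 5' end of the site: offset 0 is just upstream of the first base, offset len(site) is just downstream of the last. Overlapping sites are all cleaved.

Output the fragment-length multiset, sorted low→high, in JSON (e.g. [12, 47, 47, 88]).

[6,16,16,18]

Scan for sites:
  JekV (AACGC, off=1): starts [14, 46, 52] → cuts [15, 47, 53]
  WciIII (CAGACACT, off=7): starts [24] → cuts [31]

Pooled cuts: [15, 31, 47, 53]

Fragments:
  15→31: 16 bp
  31→47: 16 bp
  47→53: 6 bp
  53→15 (wrap): 56-53+15 = 18 bp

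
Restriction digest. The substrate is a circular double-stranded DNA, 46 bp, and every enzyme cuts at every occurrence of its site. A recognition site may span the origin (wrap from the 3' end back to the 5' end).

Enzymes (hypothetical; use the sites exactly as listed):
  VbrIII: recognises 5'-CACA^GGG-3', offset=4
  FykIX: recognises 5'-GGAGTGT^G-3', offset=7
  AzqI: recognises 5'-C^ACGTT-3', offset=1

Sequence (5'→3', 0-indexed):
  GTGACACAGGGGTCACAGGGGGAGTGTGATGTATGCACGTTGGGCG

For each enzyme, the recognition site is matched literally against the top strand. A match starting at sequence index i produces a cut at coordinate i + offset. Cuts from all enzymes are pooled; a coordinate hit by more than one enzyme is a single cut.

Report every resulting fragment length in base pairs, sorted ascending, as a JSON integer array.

[9,9,10,18]

Site scan:
  VbrIII (CACAGGG, off=4): starts [4, 13] → cuts [8, 17]
  FykIX (GGAGTGTG, off=7): starts [20] → cuts [27]
  AzqI (CACGTT, off=1): starts [35] → cuts [36]

Pooled cuts: [8, 17, 27, 36]

Fragment lengths:
  8→17: 9 bp
  17→27: 10 bp
  27→36: 9 bp
  36→8 (wrap): 46-36+8 = 18 bp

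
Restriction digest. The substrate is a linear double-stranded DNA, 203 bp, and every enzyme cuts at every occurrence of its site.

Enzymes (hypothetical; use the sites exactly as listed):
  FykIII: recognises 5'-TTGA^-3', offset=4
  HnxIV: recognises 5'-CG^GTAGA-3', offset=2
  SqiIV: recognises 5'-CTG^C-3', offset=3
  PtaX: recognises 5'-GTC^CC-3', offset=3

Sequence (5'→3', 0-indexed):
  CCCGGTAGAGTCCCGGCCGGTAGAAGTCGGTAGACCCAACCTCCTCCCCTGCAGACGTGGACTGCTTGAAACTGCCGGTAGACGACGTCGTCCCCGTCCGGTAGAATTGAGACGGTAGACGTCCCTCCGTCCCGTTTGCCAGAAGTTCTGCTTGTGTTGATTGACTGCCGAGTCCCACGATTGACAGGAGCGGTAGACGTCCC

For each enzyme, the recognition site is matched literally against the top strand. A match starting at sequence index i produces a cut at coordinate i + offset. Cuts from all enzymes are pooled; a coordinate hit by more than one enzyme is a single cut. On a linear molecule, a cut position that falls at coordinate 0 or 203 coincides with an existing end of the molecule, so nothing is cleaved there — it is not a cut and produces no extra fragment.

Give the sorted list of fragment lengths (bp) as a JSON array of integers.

Per-enzyme occurrences:
  FykIII TTGA/4: at [65, 106, 156, 160, 180] ⇒ [69, 110, 160, 164, 184]
  HnxIV CGGTAGA/2: at [2, 17, 27, 75, 98, 112, 190] ⇒ [4, 19, 29, 77, 100, 114, 192]
  SqiIV CTGC/3: at [48, 61, 71, 147, 164] ⇒ [51, 64, 74, 150, 167]
  PtaX GTCCC/3: at [9, 89, 120, 128, 171, 198] ⇒ [12, 92, 123, 131, 174, 201]

Pooled cuts: [4, 12, 19, 29, 51, 64, 69, 74, 77, 92, 100, 110, 114, 123, 131, 150, 160, 164, 167, 174, 184, 192, 201]

Fragment lengths:
  [0,4): 4 bp
  [4,12): 8 bp
  [12,19): 7 bp
  [19,29): 10 bp
  [29,51): 22 bp
  [51,64): 13 bp
  [64,69): 5 bp
  [69,74): 5 bp
  [74,77): 3 bp
  [77,92): 15 bp
  [92,100): 8 bp
  [100,110): 10 bp
  [110,114): 4 bp
  [114,123): 9 bp
  [123,131): 8 bp
  [131,150): 19 bp
  [150,160): 10 bp
  [160,164): 4 bp
  [164,167): 3 bp
  [167,174): 7 bp
  [174,184): 10 bp
  [184,192): 8 bp
  [192,201): 9 bp
  [201,203): 2 bp

[2,3,3,4,4,4,5,5,7,7,8,8,8,8,9,9,10,10,10,10,13,15,19,22]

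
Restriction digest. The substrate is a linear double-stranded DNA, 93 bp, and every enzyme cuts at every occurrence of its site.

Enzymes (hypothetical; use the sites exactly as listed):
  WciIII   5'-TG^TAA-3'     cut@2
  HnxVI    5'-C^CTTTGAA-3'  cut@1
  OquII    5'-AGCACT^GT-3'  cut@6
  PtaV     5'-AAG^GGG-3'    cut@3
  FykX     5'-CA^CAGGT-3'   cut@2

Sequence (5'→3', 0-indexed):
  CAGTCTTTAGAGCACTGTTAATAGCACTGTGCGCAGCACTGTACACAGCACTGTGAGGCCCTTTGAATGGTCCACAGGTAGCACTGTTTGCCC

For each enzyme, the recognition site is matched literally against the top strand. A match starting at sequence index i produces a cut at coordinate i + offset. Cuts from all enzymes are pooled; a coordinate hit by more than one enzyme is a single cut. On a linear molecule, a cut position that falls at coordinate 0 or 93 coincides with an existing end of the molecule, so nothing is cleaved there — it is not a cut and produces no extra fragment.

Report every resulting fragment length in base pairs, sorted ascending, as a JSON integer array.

[8,8,11,12,12,12,14,16]

Site scan:
  WciIII (TGTAA, off=2): no sites
  HnxVI (CCTTTGAA, off=1): starts [59] → cuts [60]
  OquII (AGCACTGT, off=6): starts [10, 22, 34, 46, 79] → cuts [16, 28, 40, 52, 85]
  PtaV (AAGGGG, off=3): no sites
  FykX (CACAGGT, off=2): starts [72] → cuts [74]

All cut coordinates (distinct, sorted): [16, 28, 40, 52, 60, 74, 85]

Fragment lengths:
  [0,16): 16 bp
  [16,28): 12 bp
  [28,40): 12 bp
  [40,52): 12 bp
  [52,60): 8 bp
  [60,74): 14 bp
  [74,85): 11 bp
  [85,93): 8 bp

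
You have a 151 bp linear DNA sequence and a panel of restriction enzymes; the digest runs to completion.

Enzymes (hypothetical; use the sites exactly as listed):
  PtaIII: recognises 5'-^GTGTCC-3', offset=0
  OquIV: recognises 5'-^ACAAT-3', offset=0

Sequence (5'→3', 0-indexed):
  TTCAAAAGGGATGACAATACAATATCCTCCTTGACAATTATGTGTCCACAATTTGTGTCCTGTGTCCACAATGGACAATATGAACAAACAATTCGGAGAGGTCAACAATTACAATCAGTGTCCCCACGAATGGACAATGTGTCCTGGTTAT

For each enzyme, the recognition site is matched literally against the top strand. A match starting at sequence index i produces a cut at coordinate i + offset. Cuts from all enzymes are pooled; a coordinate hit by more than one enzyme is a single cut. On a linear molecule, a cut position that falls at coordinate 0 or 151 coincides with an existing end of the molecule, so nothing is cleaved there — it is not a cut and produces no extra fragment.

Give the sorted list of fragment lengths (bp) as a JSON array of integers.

Scan for sites:
  PtaIII GTGTCC/0: at [41, 54, 61, 117, 138] ⇒ [41, 54, 61, 117, 138]
  OquIV ACAAT/0: at [13, 18, 33, 47, 67, 74, 87, 104, 110, 133] ⇒ [13, 18, 33, 47, 67, 74, 87, 104, 110, 133]

Pooled cuts: [13, 18, 33, 41, 47, 54, 61, 67, 74, 87, 104, 110, 117, 133, 138]

Fragments:
  [0,13): 13 bp
  [13,18): 5 bp
  [18,33): 15 bp
  [33,41): 8 bp
  [41,47): 6 bp
  [47,54): 7 bp
  [54,61): 7 bp
  [61,67): 6 bp
  [67,74): 7 bp
  [74,87): 13 bp
  [87,104): 17 bp
  [104,110): 6 bp
  [110,117): 7 bp
  [117,133): 16 bp
  [133,138): 5 bp
  [138,151): 13 bp

[5,5,6,6,6,7,7,7,7,8,13,13,13,15,16,17]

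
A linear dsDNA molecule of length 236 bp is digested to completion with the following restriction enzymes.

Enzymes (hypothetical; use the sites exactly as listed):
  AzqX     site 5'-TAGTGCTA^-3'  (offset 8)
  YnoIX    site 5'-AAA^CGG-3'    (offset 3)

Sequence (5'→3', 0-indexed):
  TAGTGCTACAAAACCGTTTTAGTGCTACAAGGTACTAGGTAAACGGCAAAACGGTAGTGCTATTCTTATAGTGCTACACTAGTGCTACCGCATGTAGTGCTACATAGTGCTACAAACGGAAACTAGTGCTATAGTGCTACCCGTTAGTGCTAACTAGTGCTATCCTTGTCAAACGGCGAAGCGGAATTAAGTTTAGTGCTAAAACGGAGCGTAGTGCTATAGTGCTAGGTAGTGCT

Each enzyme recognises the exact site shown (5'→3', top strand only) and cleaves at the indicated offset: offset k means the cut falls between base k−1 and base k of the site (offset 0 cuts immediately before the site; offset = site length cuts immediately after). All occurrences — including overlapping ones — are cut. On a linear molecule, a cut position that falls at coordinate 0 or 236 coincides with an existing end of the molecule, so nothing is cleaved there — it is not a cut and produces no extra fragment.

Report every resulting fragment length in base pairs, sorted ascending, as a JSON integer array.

[3,4,8,8,8,8,9,10,10,11,11,11,13,14,15,15,15,16,19,28]

Scan for sites:
  AzqX (TAGTGCTA, off=8): starts [0, 19, 54, 68, 79, 94, 104, 123, 131, 144, 154, 193, 211, 219] → cuts [8, 27, 62, 76, 87, 102, 112, 131, 139, 152, 162, 201, 219, 227]
  YnoIX (AAACGG, off=3): starts [40, 48, 113, 170, 201] → cuts [43, 51, 116, 173, 204]

All cut coordinates (distinct, sorted): [8, 27, 43, 51, 62, 76, 87, 102, 112, 116, 131, 139, 152, 162, 173, 201, 204, 219, 227]

Fragment lengths:
  [0,8): 8 bp
  [8,27): 19 bp
  [27,43): 16 bp
  [43,51): 8 bp
  [51,62): 11 bp
  [62,76): 14 bp
  [76,87): 11 bp
  [87,102): 15 bp
  [102,112): 10 bp
  [112,116): 4 bp
  [116,131): 15 bp
  [131,139): 8 bp
  [139,152): 13 bp
  [152,162): 10 bp
  [162,173): 11 bp
  [173,201): 28 bp
  [201,204): 3 bp
  [204,219): 15 bp
  [219,227): 8 bp
  [227,236): 9 bp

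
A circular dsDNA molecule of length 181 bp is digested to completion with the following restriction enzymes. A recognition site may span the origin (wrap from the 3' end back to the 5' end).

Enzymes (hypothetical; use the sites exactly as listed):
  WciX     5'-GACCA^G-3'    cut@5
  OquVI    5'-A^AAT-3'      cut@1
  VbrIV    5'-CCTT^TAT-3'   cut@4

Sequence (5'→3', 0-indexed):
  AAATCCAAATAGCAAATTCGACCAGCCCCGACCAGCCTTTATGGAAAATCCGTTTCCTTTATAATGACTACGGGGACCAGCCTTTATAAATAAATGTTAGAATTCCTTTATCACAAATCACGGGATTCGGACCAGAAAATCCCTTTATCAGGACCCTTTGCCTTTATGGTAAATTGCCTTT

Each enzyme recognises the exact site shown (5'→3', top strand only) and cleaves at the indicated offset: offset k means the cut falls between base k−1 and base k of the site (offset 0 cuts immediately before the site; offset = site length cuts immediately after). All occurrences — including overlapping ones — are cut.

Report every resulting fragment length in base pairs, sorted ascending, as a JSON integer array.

Site scan:
  WciX GACCAG/5: at [19, 29, 74, 129] ⇒ [24, 34, 79, 134]
  OquVI AAAT/1: at [0, 6, 13, 45, 87, 91, 114, 136, 170] ⇒ [1, 7, 14, 46, 88, 92, 115, 137, 171]
  VbrIV CCTTTAT/4: at [35, 55, 80, 104, 141, 160] ⇒ [39, 59, 84, 108, 145, 164]

All cut coordinates (distinct, sorted): [1, 7, 14, 24, 34, 39, 46, 59, 79, 84, 88, 92, 108, 115, 134, 137, 145, 164, 171]

Fragments:
  1→7: 6 bp
  7→14: 7 bp
  14→24: 10 bp
  24→34: 10 bp
  34→39: 5 bp
  39→46: 7 bp
  46→59: 13 bp
  59→79: 20 bp
  79→84: 5 bp
  84→88: 4 bp
  88→92: 4 bp
  92→108: 16 bp
  108→115: 7 bp
  115→134: 19 bp
  134→137: 3 bp
  137→145: 8 bp
  145→164: 19 bp
  164→171: 7 bp
  171→1 (wrap): 181-171+1 = 11 bp

[3,4,4,5,5,6,7,7,7,7,8,10,10,11,13,16,19,19,20]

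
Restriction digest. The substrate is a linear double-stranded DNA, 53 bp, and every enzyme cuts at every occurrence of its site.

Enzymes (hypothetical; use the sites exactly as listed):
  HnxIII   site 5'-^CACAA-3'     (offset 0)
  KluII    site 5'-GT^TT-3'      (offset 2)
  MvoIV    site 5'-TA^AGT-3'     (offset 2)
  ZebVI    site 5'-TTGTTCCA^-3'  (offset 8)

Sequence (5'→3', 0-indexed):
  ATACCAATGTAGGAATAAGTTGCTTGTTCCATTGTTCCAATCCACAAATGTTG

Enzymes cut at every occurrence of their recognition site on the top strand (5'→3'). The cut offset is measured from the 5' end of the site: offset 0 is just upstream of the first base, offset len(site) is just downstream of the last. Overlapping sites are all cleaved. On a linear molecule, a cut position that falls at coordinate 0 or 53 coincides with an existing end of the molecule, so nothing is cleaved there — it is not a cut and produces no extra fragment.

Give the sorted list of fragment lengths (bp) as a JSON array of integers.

Per-enzyme occurrences:
  HnxIII (CACAA, off=0): starts [42] → cuts [42]
  KluII (GTTT, off=2): no sites
  MvoIV (TAAGT, off=2): starts [15] → cuts [17]
  ZebVI (TTGTTCCA, off=8): starts [23, 31] → cuts [31, 39]

Pooled cuts: [17, 31, 39, 42]

Fragment lengths:
  [0,17): 17 bp
  [17,31): 14 bp
  [31,39): 8 bp
  [39,42): 3 bp
  [42,53): 11 bp

[3,8,11,14,17]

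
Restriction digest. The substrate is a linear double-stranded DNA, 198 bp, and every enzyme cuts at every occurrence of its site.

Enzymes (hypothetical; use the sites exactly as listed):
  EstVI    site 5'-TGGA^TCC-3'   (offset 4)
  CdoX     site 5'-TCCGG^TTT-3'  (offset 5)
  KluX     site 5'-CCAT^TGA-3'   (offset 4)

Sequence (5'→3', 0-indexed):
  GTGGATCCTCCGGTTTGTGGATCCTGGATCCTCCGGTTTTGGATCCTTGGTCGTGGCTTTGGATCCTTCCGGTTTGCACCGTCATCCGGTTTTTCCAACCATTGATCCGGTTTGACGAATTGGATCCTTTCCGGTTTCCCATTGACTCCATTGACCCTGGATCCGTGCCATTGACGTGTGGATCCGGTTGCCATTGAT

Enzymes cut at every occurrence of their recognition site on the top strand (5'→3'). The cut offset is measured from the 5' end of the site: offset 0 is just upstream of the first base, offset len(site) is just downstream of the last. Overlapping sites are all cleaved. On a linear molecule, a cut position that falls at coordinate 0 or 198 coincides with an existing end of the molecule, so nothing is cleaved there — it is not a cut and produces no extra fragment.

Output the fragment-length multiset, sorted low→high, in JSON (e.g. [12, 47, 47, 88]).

Scan for sites:
  EstVI (TGGATCC, off=4): starts [1, 17, 24, 39, 59, 120, 157, 178] → cuts [5, 21, 28, 43, 63, 124, 161, 182]
  CdoX (TCCGGTTT, off=5): starts [8, 31, 67, 84, 105, 129] → cuts [13, 36, 72, 89, 110, 134]
  KluX (CCATTGA, off=4): starts [98, 138, 147, 167, 190] → cuts [102, 142, 151, 171, 194]

All cut coordinates (distinct, sorted): [5, 13, 21, 28, 36, 43, 63, 72, 89, 102, 110, 124, 134, 142, 151, 161, 171, 182, 194]

Fragment lengths:
  [0,5): 5 bp
  [5,13): 8 bp
  [13,21): 8 bp
  [21,28): 7 bp
  [28,36): 8 bp
  [36,43): 7 bp
  [43,63): 20 bp
  [63,72): 9 bp
  [72,89): 17 bp
  [89,102): 13 bp
  [102,110): 8 bp
  [110,124): 14 bp
  [124,134): 10 bp
  [134,142): 8 bp
  [142,151): 9 bp
  [151,161): 10 bp
  [161,171): 10 bp
  [171,182): 11 bp
  [182,194): 12 bp
  [194,198): 4 bp

[4,5,7,7,8,8,8,8,8,9,9,10,10,10,11,12,13,14,17,20]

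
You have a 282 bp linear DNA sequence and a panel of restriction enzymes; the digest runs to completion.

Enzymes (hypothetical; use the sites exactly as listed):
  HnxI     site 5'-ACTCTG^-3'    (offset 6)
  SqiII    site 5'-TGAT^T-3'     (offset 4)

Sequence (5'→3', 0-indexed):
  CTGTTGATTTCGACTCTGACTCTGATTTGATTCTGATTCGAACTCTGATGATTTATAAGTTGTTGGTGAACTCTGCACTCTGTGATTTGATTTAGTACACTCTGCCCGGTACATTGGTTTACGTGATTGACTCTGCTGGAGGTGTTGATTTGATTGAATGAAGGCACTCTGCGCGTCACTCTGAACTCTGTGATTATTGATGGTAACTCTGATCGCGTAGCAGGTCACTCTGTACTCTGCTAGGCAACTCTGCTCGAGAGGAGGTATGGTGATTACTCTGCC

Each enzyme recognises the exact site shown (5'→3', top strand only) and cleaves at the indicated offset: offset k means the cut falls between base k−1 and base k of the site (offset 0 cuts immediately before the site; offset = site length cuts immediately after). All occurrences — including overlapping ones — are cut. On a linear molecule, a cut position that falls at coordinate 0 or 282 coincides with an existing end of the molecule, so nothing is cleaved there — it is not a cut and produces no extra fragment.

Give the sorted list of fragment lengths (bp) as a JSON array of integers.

Site scan:
  HnxI (ACTCTG, off=6): starts [12, 18, 41, 69, 76, 98, 129, 165, 177, 184, 205, 226, 233, 246, 274] → cuts [18, 24, 47, 75, 82, 104, 135, 171, 183, 190, 211, 232, 239, 252, 280]
  SqiII (TGATT, off=4): starts [4, 22, 27, 33, 48, 82, 87, 123, 145, 150, 190, 269] → cuts [8, 26, 31, 37, 52, 86, 91, 127, 149, 154, 194, 273]

All cut coordinates (distinct, sorted): [8, 18, 24, 26, 31, 37, 47, 52, 75, 82, 86, 91, 104, 127, 135, 149, 154, 171, 183, 190, 194, 211, 232, 239, 252, 273, 280]

Fragments:
  [0,8): 8 bp
  [8,18): 10 bp
  [18,24): 6 bp
  [24,26): 2 bp
  [26,31): 5 bp
  [31,37): 6 bp
  [37,47): 10 bp
  [47,52): 5 bp
  [52,75): 23 bp
  [75,82): 7 bp
  [82,86): 4 bp
  [86,91): 5 bp
  [91,104): 13 bp
  [104,127): 23 bp
  [127,135): 8 bp
  [135,149): 14 bp
  [149,154): 5 bp
  [154,171): 17 bp
  [171,183): 12 bp
  [183,190): 7 bp
  [190,194): 4 bp
  [194,211): 17 bp
  [211,232): 21 bp
  [232,239): 7 bp
  [239,252): 13 bp
  [252,273): 21 bp
  [273,280): 7 bp
  [280,282): 2 bp

[2,2,4,4,5,5,5,5,6,6,7,7,7,7,8,8,10,10,12,13,13,14,17,17,21,21,23,23]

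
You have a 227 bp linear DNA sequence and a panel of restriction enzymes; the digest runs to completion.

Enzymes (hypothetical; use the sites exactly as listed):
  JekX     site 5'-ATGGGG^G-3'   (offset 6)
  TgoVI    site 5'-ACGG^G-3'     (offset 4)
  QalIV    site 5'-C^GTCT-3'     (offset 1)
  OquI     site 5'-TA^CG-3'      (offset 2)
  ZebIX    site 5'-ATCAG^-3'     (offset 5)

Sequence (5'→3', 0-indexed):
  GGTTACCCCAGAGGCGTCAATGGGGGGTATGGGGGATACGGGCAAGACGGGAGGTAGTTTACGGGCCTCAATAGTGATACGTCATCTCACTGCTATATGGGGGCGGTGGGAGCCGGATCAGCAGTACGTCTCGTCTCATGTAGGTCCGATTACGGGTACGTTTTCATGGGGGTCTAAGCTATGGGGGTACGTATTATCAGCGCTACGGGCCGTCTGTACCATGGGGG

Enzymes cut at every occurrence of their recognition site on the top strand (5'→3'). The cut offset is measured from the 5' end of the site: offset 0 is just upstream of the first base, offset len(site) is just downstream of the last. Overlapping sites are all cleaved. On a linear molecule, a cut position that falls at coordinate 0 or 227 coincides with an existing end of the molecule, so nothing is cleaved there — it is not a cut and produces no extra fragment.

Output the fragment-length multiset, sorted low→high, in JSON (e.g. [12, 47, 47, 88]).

Per-enzyme occurrences:
  JekX ATGGGGG/6: at [19, 28, 96, 165, 180, 220] ⇒ [25, 34, 102, 171, 186, 226]
  TgoVI ACGGG/4: at [37, 46, 60, 151, 204] ⇒ [41, 50, 64, 155, 208]
  QalIV CGTCT/1: at [126, 131, 210] ⇒ [127, 132, 211]
  OquI TACG/2: at [36, 59, 77, 124, 150, 156, 187, 203] ⇒ [38, 61, 79, 126, 152, 158, 189, 205]
  ZebIX ATCAG/5: at [116, 195] ⇒ [121, 200]

Pooled cuts: [25, 34, 38, 41, 50, 61, 64, 79, 102, 121, 126, 127, 132, 152, 155, 158, 171, 186, 189, 200, 205, 208, 211, 226]

Fragments:
  [0,25): 25 bp
  [25,34): 9 bp
  [34,38): 4 bp
  [38,41): 3 bp
  [41,50): 9 bp
  [50,61): 11 bp
  [61,64): 3 bp
  [64,79): 15 bp
  [79,102): 23 bp
  [102,121): 19 bp
  [121,126): 5 bp
  [126,127): 1 bp
  [127,132): 5 bp
  [132,152): 20 bp
  [152,155): 3 bp
  [155,158): 3 bp
  [158,171): 13 bp
  [171,186): 15 bp
  [186,189): 3 bp
  [189,200): 11 bp
  [200,205): 5 bp
  [205,208): 3 bp
  [208,211): 3 bp
  [211,226): 15 bp
  [226,227): 1 bp

[1,1,3,3,3,3,3,3,3,4,5,5,5,9,9,11,11,13,15,15,15,19,20,23,25]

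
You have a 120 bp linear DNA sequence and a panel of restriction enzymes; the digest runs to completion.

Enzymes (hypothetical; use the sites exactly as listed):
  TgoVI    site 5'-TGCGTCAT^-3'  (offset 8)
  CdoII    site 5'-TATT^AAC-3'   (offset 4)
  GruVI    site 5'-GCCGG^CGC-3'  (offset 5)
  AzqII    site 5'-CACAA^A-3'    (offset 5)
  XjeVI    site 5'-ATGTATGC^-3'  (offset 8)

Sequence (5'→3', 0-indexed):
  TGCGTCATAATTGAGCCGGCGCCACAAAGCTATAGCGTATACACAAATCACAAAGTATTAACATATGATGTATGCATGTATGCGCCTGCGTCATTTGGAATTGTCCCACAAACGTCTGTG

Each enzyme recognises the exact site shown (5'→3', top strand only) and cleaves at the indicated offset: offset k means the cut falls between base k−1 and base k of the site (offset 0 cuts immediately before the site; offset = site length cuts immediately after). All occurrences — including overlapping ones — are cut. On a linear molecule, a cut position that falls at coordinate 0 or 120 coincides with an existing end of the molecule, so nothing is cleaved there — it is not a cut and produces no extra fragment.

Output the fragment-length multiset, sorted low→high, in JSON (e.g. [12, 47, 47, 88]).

Scan for sites:
  TgoVI (TGCGTCAT, off=8): starts [0, 86] → cuts [8, 94]
  CdoII (TATTAAC, off=4): starts [55] → cuts [59]
  GruVI (GCCGGCGC, off=5): starts [14] → cuts [19]
  AzqII (CACAAA, off=5): starts [22, 41, 48, 106] → cuts [27, 46, 53, 111]
  XjeVI (ATGTATGC, off=8): starts [67, 75] → cuts [75, 83]

Pooled cuts: [8, 19, 27, 46, 53, 59, 75, 83, 94, 111]

Fragment lengths:
  [0,8): 8 bp
  [8,19): 11 bp
  [19,27): 8 bp
  [27,46): 19 bp
  [46,53): 7 bp
  [53,59): 6 bp
  [59,75): 16 bp
  [75,83): 8 bp
  [83,94): 11 bp
  [94,111): 17 bp
  [111,120): 9 bp

[6,7,8,8,8,9,11,11,16,17,19]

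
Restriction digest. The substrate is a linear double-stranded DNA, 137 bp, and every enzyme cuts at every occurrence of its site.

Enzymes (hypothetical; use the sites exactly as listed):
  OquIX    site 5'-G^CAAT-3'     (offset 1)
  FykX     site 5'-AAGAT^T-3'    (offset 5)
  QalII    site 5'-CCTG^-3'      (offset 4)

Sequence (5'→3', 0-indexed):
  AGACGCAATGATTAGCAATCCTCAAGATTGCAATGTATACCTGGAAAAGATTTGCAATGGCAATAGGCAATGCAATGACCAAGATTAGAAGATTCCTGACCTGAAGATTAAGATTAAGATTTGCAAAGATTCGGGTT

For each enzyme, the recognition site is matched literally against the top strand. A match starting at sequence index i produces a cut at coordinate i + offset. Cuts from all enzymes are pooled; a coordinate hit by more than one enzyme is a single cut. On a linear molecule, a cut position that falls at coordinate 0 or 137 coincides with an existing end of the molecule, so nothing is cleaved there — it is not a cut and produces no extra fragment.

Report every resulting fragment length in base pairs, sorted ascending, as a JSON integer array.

Scan for sites:
  OquIX (GCAAT, off=1): starts [4, 14, 29, 53, 59, 66, 71] → cuts [5, 15, 30, 54, 60, 67, 72]
  FykX (AAGATT, off=5): starts [23, 46, 80, 88, 103, 109, 115, 125] → cuts [28, 51, 85, 93, 108, 114, 120, 130]
  QalII (CCTG, off=4): starts [39, 94, 99] → cuts [43, 98, 103]

All cut coordinates (distinct, sorted): [5, 15, 28, 30, 43, 51, 54, 60, 67, 72, 85, 93, 98, 103, 108, 114, 120, 130]

Fragments:
  [0,5): 5 bp
  [5,15): 10 bp
  [15,28): 13 bp
  [28,30): 2 bp
  [30,43): 13 bp
  [43,51): 8 bp
  [51,54): 3 bp
  [54,60): 6 bp
  [60,67): 7 bp
  [67,72): 5 bp
  [72,85): 13 bp
  [85,93): 8 bp
  [93,98): 5 bp
  [98,103): 5 bp
  [103,108): 5 bp
  [108,114): 6 bp
  [114,120): 6 bp
  [120,130): 10 bp
  [130,137): 7 bp

[2,3,5,5,5,5,5,6,6,6,7,7,8,8,10,10,13,13,13]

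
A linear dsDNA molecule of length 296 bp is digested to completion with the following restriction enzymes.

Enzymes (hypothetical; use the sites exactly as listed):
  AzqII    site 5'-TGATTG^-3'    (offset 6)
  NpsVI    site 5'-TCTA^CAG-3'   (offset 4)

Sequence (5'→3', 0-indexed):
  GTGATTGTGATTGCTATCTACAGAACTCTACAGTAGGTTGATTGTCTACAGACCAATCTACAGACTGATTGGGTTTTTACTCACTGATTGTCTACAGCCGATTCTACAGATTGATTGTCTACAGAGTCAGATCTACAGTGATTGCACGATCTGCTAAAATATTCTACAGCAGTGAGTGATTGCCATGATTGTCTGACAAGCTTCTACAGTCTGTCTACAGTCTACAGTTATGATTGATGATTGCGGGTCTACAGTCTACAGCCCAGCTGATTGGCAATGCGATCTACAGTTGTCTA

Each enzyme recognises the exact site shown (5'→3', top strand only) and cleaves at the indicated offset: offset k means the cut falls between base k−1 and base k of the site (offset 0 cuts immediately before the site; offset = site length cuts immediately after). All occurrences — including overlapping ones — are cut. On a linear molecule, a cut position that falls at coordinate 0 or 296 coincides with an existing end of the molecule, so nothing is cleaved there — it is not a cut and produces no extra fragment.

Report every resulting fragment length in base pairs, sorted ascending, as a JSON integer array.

Scan for sites:
  AzqII TGATTG/6: at [1, 7, 38, 65, 84, 111, 138, 176, 185, 230, 237, 267] ⇒ [7, 13, 44, 71, 90, 117, 144, 182, 191, 236, 243, 273]
  NpsVI TCTACAG/4: at [16, 26, 44, 56, 90, 102, 117, 131, 162, 202, 213, 220, 247, 254, 282] ⇒ [20, 30, 48, 60, 94, 106, 121, 135, 166, 206, 217, 224, 251, 258, 286]

All cut coordinates (distinct, sorted): [7, 13, 20, 30, 44, 48, 60, 71, 90, 94, 106, 117, 121, 135, 144, 166, 182, 191, 206, 217, 224, 236, 243, 251, 258, 273, 286]

Fragments:
  [0,7): 7 bp
  [7,13): 6 bp
  [13,20): 7 bp
  [20,30): 10 bp
  [30,44): 14 bp
  [44,48): 4 bp
  [48,60): 12 bp
  [60,71): 11 bp
  [71,90): 19 bp
  [90,94): 4 bp
  [94,106): 12 bp
  [106,117): 11 bp
  [117,121): 4 bp
  [121,135): 14 bp
  [135,144): 9 bp
  [144,166): 22 bp
  [166,182): 16 bp
  [182,191): 9 bp
  [191,206): 15 bp
  [206,217): 11 bp
  [217,224): 7 bp
  [224,236): 12 bp
  [236,243): 7 bp
  [243,251): 8 bp
  [251,258): 7 bp
  [258,273): 15 bp
  [273,286): 13 bp
  [286,296): 10 bp

[4,4,4,6,7,7,7,7,7,8,9,9,10,10,11,11,11,12,12,12,13,14,14,15,15,16,19,22]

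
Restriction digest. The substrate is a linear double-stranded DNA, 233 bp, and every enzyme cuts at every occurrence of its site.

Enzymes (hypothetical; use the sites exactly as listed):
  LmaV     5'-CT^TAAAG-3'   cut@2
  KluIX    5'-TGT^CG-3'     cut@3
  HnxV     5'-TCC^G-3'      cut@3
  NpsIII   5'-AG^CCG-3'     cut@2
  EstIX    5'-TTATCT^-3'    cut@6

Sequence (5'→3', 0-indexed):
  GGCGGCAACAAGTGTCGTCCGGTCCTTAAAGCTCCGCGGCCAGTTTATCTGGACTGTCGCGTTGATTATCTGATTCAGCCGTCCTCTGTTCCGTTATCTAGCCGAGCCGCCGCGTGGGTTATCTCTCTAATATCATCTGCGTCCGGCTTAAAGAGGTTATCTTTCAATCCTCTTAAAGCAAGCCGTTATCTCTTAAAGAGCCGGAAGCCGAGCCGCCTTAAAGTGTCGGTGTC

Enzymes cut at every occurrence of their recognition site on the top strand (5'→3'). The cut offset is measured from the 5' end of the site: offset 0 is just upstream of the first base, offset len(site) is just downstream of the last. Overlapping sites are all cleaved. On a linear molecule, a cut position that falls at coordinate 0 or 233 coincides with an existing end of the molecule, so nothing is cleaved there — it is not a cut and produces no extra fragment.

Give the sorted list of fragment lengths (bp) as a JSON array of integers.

Per-enzyme occurrences:
  LmaV (CTTAAAG, off=2): starts [24, 146, 171, 191, 216] → cuts [26, 148, 173, 193, 218]
  KluIX (TGTCG, off=3): starts [12, 54, 223] → cuts [15, 57, 226]
  HnxV (TCCG, off=3): starts [17, 32, 89, 141] → cuts [20, 35, 92, 144]
  NpsIII (AGCCG, off=2): starts [76, 99, 104, 180, 198, 205, 210] → cuts [78, 101, 106, 182, 200, 207, 212]
  EstIX (TTATCT, off=6): starts [44, 65, 93, 118, 156, 185] → cuts [50, 71, 99, 124, 162, 191]

Pooled cuts: [15, 20, 26, 35, 50, 57, 71, 78, 92, 99, 101, 106, 124, 144, 148, 162, 173, 182, 191, 193, 200, 207, 212, 218, 226]

Fragments:
  [0,15): 15 bp
  [15,20): 5 bp
  [20,26): 6 bp
  [26,35): 9 bp
  [35,50): 15 bp
  [50,57): 7 bp
  [57,71): 14 bp
  [71,78): 7 bp
  [78,92): 14 bp
  [92,99): 7 bp
  [99,101): 2 bp
  [101,106): 5 bp
  [106,124): 18 bp
  [124,144): 20 bp
  [144,148): 4 bp
  [148,162): 14 bp
  [162,173): 11 bp
  [173,182): 9 bp
  [182,191): 9 bp
  [191,193): 2 bp
  [193,200): 7 bp
  [200,207): 7 bp
  [207,212): 5 bp
  [212,218): 6 bp
  [218,226): 8 bp
  [226,233): 7 bp

[2,2,4,5,5,5,6,6,7,7,7,7,7,7,8,9,9,9,11,14,14,14,15,15,18,20]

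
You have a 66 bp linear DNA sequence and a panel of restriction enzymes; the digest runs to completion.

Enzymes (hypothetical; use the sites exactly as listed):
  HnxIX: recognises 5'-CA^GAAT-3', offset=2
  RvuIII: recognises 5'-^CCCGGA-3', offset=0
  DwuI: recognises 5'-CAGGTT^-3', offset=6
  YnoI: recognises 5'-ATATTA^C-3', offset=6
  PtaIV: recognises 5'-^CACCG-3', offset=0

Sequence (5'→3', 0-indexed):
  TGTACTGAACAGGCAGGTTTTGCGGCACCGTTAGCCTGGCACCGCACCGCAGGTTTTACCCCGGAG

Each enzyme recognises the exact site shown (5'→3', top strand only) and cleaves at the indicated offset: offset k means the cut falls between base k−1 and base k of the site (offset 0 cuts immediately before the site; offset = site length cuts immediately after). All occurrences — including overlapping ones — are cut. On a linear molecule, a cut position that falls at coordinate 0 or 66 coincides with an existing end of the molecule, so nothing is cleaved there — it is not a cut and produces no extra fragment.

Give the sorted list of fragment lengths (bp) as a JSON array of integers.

Per-enzyme occurrences:
  HnxIX (CAGAAT, off=2): no sites
  RvuIII (CCCGGA, off=0): starts [59] → cuts [59]
  DwuI (CAGGTT, off=6): starts [13, 49] → cuts [19, 55]
  YnoI (ATATTAC, off=6): no sites
  PtaIV (CACCG, off=0): starts [25, 39, 44] → cuts [25, 39, 44]

Pooled cuts: [19, 25, 39, 44, 55, 59]

Fragment lengths:
  [0,19): 19 bp
  [19,25): 6 bp
  [25,39): 14 bp
  [39,44): 5 bp
  [44,55): 11 bp
  [55,59): 4 bp
  [59,66): 7 bp

[4,5,6,7,11,14,19]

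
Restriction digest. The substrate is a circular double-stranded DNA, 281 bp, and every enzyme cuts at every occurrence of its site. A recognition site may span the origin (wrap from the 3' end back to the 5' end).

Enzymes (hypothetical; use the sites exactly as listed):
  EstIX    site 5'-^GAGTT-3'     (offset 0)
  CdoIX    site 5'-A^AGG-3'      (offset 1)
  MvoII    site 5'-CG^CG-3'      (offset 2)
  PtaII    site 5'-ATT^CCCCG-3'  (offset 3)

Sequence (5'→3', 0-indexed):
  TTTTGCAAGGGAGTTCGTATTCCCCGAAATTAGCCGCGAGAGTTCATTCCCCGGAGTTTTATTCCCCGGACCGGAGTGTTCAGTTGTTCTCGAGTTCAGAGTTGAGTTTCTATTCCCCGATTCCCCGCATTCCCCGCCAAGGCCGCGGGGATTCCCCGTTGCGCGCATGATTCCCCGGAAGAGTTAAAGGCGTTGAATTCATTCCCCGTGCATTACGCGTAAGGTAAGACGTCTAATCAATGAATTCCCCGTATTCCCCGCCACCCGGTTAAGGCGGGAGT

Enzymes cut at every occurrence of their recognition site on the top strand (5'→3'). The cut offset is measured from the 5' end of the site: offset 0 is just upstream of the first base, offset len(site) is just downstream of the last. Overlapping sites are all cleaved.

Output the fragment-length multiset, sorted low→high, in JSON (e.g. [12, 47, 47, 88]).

Scan for sites:
  EstIX (GAGTT, off=0): starts [10, 39, 53, 91, 98, 103, 180, 277] → cuts [10, 39, 53, 91, 98, 103, 180, 277]
  CdoIX (AAGG, off=1): starts [6, 138, 186, 220, 270] → cuts [7, 139, 187, 221, 271]
  MvoII (CGCG, off=2): starts [34, 143, 161, 215] → cuts [36, 145, 163, 217]
  PtaII (ATTCCCCG, off=3): starts [18, 45, 60, 111, 119, 128, 150, 169, 200, 243, 252] → cuts [21, 48, 63, 114, 122, 131, 153, 172, 203, 246, 255]

All cut coordinates (distinct, sorted): [7, 10, 21, 36, 39, 48, 53, 63, 91, 98, 103, 114, 122, 131, 139, 145, 153, 163, 172, 180, 187, 203, 217, 221, 246, 255, 271, 277]

Fragment lengths:
  7→10: 3 bp
  10→21: 11 bp
  21→36: 15 bp
  36→39: 3 bp
  39→48: 9 bp
  48→53: 5 bp
  53→63: 10 bp
  63→91: 28 bp
  91→98: 7 bp
  98→103: 5 bp
  103→114: 11 bp
  114→122: 8 bp
  122→131: 9 bp
  131→139: 8 bp
  139→145: 6 bp
  145→153: 8 bp
  153→163: 10 bp
  163→172: 9 bp
  172→180: 8 bp
  180→187: 7 bp
  187→203: 16 bp
  203→217: 14 bp
  217→221: 4 bp
  221→246: 25 bp
  246→255: 9 bp
  255→271: 16 bp
  271→277: 6 bp
  277→7 (wrap): 281-277+7 = 11 bp

[3,3,4,5,5,6,6,7,7,8,8,8,8,9,9,9,9,10,10,11,11,11,14,15,16,16,25,28]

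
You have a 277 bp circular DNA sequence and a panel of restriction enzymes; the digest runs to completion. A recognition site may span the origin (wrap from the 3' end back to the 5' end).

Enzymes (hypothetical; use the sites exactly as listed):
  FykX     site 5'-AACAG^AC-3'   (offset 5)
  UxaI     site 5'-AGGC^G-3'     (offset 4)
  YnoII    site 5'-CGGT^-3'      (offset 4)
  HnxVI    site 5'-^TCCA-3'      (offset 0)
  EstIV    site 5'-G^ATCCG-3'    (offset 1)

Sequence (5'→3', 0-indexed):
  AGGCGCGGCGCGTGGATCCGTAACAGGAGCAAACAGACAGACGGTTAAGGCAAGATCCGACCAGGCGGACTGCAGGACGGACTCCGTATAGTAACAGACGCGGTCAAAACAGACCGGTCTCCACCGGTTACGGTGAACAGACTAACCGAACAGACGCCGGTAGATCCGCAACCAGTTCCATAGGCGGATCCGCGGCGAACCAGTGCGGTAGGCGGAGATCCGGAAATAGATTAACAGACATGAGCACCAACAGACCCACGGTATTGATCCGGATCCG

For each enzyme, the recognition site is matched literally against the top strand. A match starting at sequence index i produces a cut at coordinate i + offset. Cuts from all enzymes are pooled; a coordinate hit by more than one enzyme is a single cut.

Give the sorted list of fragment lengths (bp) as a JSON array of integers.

Scan for sites:
  FykX (AACAGAC, off=5): starts [31, 92, 107, 135, 148, 232, 248] → cuts [36, 97, 112, 140, 153, 237, 253]
  UxaI (AGGCG, off=4): starts [0, 62, 181, 209] → cuts [4, 66, 185, 213]
  YnoII (CGGT, off=4): starts [41, 100, 114, 124, 130, 157, 205, 258] → cuts [45, 104, 118, 128, 134, 161, 209, 262]
  HnxVI (TCCA, off=0): starts [119, 176] → cuts [119, 176]
  EstIV (GATCCG, off=1): starts [14, 53, 162, 186, 216, 265, 271] → cuts [15, 54, 163, 187, 217, 266, 272]

All cut coordinates (distinct, sorted): [4, 15, 36, 45, 54, 66, 97, 104, 112, 118, 119, 128, 134, 140, 153, 161, 163, 176, 185, 187, 209, 213, 217, 237, 253, 262, 266, 272]

Fragment lengths:
  4→15: 11 bp
  15→36: 21 bp
  36→45: 9 bp
  45→54: 9 bp
  54→66: 12 bp
  66→97: 31 bp
  97→104: 7 bp
  104→112: 8 bp
  112→118: 6 bp
  118→119: 1 bp
  119→128: 9 bp
  128→134: 6 bp
  134→140: 6 bp
  140→153: 13 bp
  153→161: 8 bp
  161→163: 2 bp
  163→176: 13 bp
  176→185: 9 bp
  185→187: 2 bp
  187→209: 22 bp
  209→213: 4 bp
  213→217: 4 bp
  217→237: 20 bp
  237→253: 16 bp
  253→262: 9 bp
  262→266: 4 bp
  266→272: 6 bp
  272→4 (wrap): 277-272+4 = 9 bp

[1,2,2,4,4,4,6,6,6,6,7,8,8,9,9,9,9,9,9,11,12,13,13,16,20,21,22,31]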